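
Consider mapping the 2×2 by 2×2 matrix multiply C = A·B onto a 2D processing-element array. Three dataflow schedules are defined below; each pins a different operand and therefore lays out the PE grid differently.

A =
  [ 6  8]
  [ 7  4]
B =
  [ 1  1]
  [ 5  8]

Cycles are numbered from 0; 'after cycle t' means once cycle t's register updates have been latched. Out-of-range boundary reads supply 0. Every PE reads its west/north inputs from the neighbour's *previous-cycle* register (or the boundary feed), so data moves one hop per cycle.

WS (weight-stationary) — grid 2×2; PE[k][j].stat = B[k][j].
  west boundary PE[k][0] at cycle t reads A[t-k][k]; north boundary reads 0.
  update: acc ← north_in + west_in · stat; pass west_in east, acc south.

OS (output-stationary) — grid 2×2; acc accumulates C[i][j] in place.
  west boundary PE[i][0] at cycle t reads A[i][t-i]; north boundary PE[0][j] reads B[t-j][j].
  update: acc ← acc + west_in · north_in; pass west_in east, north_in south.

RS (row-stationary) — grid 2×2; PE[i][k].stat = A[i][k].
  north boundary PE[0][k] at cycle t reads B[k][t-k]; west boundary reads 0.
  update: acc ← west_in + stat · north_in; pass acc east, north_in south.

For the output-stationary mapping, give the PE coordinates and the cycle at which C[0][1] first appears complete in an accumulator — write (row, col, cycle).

(row, col, cycle) = (0, 1, 2)

OS — PE[0][1] is where C[0][1] collects:
  @0  [0,1]  acc 0  |  →0  ↓0
  @1  [0,1]  acc 6  |  →6  ↓1
  @2  [0,1]  acc 70  |  →8  ↓8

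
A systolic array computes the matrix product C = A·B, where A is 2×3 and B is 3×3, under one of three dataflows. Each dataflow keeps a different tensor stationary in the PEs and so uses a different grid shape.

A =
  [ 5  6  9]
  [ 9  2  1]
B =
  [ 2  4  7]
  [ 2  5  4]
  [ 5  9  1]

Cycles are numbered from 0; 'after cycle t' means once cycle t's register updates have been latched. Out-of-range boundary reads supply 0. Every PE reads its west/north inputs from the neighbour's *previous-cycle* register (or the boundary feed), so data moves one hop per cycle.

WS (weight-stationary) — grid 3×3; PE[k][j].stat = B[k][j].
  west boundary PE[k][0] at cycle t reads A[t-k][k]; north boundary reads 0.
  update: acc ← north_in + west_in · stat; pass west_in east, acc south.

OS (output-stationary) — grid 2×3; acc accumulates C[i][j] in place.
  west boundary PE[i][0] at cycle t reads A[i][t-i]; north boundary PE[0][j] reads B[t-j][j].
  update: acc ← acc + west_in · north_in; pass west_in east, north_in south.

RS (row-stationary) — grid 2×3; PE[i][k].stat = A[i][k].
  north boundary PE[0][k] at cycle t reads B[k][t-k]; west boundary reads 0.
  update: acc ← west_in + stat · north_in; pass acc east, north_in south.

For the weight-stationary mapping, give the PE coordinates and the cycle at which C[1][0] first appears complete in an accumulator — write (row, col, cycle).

(row, col, cycle) = (2, 0, 3)

WS — PE[2][0] is where C[1][0] collects:
  t=0 PE[2][0]: acc=0 h=0 v=0
  t=1 PE[2][0]: acc=0 h=0 v=0
  t=2 PE[2][0]: acc=67 h=9 v=67
  t=3 PE[2][0]: acc=27 h=1 v=27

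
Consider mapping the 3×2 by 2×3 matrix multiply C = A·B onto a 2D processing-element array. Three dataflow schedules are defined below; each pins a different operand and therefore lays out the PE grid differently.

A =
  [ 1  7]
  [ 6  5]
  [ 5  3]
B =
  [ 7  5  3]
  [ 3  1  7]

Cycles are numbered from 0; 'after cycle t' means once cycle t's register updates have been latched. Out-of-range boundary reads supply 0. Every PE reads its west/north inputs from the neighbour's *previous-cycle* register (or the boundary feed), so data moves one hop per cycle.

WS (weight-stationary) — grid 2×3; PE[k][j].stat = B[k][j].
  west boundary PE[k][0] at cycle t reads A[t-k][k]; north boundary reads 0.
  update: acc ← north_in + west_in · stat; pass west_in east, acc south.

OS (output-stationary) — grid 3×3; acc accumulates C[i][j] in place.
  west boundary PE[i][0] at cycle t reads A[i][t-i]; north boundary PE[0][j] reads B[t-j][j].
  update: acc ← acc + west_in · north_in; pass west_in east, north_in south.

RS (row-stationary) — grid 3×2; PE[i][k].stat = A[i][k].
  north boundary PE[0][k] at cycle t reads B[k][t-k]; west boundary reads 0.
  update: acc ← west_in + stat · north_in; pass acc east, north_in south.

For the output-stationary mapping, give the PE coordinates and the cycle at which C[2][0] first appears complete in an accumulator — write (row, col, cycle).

Under OS, C[2][0] lands at PE[2][0]:
  step 0 · PE2,0: acc=0; fwd→0 fwd↓0
  step 1 · PE2,0: acc=0; fwd→0 fwd↓0
  step 2 · PE2,0: acc=35; fwd→5 fwd↓7
  step 3 · PE2,0: acc=44; fwd→3 fwd↓3

(row, col, cycle) = (2, 0, 3)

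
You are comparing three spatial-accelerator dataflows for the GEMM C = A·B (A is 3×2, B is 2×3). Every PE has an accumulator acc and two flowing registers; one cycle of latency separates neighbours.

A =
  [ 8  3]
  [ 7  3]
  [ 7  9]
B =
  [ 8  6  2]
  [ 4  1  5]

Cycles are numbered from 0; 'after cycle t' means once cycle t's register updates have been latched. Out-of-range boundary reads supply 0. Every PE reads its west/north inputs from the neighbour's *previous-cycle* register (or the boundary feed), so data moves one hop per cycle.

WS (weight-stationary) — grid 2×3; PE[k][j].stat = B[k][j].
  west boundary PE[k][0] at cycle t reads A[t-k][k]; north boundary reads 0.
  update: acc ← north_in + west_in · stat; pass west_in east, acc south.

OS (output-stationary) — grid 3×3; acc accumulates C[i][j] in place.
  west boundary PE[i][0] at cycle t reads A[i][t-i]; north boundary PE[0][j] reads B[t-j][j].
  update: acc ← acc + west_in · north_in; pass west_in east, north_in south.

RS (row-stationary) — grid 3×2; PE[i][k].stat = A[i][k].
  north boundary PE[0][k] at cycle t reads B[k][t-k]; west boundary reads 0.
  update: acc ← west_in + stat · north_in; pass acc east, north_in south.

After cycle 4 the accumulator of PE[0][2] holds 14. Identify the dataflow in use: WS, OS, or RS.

Under WS (2×3), PE[0][2]:
  c0 r0c2: 0 / 0 / 0
  c1 r0c2: 0 / 0 / 0
  c2 r0c2: 16 / 8 / 16
  c3 r0c2: 14 / 7 / 14
  c4 r0c2: 14 / 7 / 14
Under OS (3×3), PE[0][2]:
  c0 r0c2: 0 / 0 / 0
  c1 r0c2: 0 / 0 / 0
  c2 r0c2: 16 / 8 / 2
  c3 r0c2: 31 / 3 / 5
  c4 r0c2: 31 / 0 / 0
RS: PE[0][2] is outside its 3×2 grid.

dataflow = WS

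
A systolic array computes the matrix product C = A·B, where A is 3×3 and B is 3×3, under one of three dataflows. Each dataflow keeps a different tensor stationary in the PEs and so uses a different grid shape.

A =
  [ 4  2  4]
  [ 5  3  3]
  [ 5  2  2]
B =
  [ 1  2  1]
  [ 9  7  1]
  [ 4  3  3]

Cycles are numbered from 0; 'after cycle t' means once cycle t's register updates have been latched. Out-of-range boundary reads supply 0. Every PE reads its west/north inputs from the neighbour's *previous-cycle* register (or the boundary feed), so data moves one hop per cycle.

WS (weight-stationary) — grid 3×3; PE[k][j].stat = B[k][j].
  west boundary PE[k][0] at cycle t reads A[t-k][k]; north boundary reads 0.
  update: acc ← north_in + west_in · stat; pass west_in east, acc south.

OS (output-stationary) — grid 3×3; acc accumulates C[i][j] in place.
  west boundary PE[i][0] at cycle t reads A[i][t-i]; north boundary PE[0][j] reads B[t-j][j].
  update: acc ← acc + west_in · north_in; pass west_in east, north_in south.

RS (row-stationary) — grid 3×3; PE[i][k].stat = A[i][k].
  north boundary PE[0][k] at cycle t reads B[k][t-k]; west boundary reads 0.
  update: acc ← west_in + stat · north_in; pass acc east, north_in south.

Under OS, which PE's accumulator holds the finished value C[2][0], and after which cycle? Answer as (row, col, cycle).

(row, col, cycle) = (2, 0, 4)

OS — PE[2][0] is where C[2][0] collects:
  @0  [2,0]  acc 0  |  →0  ↓0
  @1  [2,0]  acc 0  |  →0  ↓0
  @2  [2,0]  acc 5  |  →5  ↓1
  @3  [2,0]  acc 23  |  →2  ↓9
  @4  [2,0]  acc 31  |  →2  ↓4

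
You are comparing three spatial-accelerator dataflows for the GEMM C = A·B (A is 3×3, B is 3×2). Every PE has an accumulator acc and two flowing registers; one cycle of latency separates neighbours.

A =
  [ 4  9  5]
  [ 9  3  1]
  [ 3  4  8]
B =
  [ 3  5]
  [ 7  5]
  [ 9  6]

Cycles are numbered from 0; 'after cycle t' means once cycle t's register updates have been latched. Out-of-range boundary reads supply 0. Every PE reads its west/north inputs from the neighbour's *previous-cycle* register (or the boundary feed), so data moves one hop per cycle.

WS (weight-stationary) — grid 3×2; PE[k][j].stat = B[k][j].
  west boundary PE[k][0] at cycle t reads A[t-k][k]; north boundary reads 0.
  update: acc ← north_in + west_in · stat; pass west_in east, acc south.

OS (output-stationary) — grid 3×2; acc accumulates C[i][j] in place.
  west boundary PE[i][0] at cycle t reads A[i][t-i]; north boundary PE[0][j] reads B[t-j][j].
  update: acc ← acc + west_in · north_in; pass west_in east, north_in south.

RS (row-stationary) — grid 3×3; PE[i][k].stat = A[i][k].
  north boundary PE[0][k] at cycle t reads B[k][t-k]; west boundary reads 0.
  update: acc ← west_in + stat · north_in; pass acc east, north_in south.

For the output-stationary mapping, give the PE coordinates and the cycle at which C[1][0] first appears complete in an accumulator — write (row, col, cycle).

(row, col, cycle) = (1, 0, 3)

Under OS, C[1][0] lands at PE[1][0]:
  c0 r1c0: 0 / 0 / 0
  c1 r1c0: 27 / 9 / 3
  c2 r1c0: 48 / 3 / 7
  c3 r1c0: 57 / 1 / 9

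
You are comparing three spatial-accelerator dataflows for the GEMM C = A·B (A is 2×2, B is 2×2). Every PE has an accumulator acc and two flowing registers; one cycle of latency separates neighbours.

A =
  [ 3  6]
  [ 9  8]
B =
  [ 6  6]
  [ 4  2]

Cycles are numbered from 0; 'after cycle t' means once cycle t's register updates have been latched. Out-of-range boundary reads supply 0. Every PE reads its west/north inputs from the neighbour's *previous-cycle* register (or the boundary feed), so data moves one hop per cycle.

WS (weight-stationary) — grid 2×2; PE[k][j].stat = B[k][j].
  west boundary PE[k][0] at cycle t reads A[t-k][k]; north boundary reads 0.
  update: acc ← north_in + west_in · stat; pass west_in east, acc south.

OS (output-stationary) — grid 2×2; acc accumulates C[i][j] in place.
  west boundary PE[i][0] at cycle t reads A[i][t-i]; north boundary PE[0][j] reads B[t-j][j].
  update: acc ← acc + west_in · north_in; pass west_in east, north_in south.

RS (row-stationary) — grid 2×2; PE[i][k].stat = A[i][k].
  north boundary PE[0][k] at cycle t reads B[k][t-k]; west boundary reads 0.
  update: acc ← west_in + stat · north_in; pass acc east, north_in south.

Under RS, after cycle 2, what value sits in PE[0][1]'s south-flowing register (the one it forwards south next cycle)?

register = 2

RS (2×2). Following PE[0][1] plus its west/north inputs:
  0: (0,0).acc=18  regs=<18,6>
  0: (0,1).acc=0  regs=<0,0>
  1: (0,0).acc=18  regs=<18,6>
  1: (0,1).acc=42  regs=<42,4>
  2: (0,0).acc=0  regs=<0,0>
  2: (0,1).acc=30  regs=<30,2>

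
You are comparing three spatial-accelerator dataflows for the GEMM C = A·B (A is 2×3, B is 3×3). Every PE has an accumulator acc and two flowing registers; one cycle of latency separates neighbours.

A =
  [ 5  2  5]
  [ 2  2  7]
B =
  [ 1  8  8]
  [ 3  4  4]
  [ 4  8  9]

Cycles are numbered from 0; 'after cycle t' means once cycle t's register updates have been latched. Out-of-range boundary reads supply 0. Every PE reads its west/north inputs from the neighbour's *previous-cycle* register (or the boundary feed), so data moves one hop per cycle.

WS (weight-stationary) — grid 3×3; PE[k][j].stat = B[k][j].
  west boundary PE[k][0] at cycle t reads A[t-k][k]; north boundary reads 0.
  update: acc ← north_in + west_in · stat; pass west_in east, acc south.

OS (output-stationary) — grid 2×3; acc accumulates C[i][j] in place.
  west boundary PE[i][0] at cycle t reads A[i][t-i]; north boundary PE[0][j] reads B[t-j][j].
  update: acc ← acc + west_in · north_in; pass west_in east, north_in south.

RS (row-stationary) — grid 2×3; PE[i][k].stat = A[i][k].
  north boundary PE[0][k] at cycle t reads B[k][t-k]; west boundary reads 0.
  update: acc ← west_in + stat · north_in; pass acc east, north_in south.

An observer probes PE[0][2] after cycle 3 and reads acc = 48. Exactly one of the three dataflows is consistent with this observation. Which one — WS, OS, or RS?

dataflow = OS

Under WS (3×3), PE[0][2]:
  cycle 0: PE[0][2] → acc 0, east 0, south 0
  cycle 1: PE[0][2] → acc 0, east 0, south 0
  cycle 2: PE[0][2] → acc 40, east 5, south 40
  cycle 3: PE[0][2] → acc 16, east 2, south 16
Under OS (2×3), PE[0][2]:
  cycle 0: PE[0][2] → acc 0, east 0, south 0
  cycle 1: PE[0][2] → acc 0, east 0, south 0
  cycle 2: PE[0][2] → acc 40, east 5, south 8
  cycle 3: PE[0][2] → acc 48, east 2, south 4
Under RS (2×3), PE[0][2]:
  cycle 0: PE[0][2] → acc 0, east 0, south 0
  cycle 1: PE[0][2] → acc 0, east 0, south 0
  cycle 2: PE[0][2] → acc 31, east 31, south 4
  cycle 3: PE[0][2] → acc 88, east 88, south 8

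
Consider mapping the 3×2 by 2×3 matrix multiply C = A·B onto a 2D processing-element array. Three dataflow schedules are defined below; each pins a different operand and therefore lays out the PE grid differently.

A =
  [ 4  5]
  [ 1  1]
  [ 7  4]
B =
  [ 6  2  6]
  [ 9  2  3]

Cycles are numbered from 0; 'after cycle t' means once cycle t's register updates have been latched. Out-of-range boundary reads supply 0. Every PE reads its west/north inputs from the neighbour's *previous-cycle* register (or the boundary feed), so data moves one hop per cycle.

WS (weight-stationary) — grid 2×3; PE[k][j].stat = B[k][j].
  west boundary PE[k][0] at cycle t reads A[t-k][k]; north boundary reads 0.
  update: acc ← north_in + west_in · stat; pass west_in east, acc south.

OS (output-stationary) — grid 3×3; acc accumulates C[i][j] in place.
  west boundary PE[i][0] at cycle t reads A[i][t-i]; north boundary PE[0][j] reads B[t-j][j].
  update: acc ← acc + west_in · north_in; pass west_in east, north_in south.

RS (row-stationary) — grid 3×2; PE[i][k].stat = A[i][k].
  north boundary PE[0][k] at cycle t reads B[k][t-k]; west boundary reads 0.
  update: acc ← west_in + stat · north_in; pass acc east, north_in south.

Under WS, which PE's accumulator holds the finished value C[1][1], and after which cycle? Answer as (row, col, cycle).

(row, col, cycle) = (1, 1, 3)

WS — PE[1][1] is where C[1][1] collects:
  c0 r1c1: 0 / 0 / 0
  c1 r1c1: 0 / 0 / 0
  c2 r1c1: 18 / 5 / 18
  c3 r1c1: 4 / 1 / 4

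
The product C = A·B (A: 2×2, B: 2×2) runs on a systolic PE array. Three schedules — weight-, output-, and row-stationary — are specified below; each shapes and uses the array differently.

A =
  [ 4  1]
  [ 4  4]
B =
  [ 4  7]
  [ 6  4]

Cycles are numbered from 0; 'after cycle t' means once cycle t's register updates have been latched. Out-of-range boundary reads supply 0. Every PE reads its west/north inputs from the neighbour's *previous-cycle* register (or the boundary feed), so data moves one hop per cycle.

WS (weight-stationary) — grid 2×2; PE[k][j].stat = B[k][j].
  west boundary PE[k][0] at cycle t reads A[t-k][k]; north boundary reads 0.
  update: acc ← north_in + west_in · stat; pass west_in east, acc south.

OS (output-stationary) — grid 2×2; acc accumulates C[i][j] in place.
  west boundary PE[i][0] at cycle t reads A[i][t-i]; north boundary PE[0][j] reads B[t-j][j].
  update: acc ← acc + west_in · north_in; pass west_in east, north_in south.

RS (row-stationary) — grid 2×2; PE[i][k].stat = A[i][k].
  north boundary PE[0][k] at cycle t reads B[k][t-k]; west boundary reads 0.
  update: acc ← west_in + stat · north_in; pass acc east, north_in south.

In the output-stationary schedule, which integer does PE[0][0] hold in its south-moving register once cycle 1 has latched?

OS 2×2: PE[0][0] cycle-by-cycle (with neighbour feeds):
  c0 r0c0: 16 / 4 / 4
  c1 r0c0: 22 / 1 / 6

register = 6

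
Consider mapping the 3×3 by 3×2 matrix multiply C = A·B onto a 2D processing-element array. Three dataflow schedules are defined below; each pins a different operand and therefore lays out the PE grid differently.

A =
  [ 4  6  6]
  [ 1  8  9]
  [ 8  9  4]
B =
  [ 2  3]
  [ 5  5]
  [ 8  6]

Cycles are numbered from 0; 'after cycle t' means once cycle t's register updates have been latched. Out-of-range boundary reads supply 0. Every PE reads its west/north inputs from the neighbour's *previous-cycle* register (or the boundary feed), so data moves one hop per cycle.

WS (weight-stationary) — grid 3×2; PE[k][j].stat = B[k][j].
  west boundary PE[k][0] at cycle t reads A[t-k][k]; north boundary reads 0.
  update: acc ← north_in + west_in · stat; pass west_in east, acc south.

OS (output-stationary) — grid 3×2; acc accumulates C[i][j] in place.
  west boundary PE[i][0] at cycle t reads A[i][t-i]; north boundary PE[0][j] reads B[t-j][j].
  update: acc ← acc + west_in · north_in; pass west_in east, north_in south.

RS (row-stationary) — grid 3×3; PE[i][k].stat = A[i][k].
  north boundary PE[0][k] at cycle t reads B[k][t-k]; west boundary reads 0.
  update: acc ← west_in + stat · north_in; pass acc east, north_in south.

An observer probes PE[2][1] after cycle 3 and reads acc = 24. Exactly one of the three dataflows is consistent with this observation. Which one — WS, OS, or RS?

dataflow = OS

— WS: 3×2; PE[2][1] trace:
  [0] (2,1) acc=0 (h:0 v:0)
  [1] (2,1) acc=0 (h:0 v:0)
  [2] (2,1) acc=0 (h:0 v:0)
  [3] (2,1) acc=78 (h:6 v:78)
— OS: 3×2; PE[2][1] trace:
  [0] (2,1) acc=0 (h:0 v:0)
  [1] (2,1) acc=0 (h:0 v:0)
  [2] (2,1) acc=0 (h:0 v:0)
  [3] (2,1) acc=24 (h:8 v:3)
— RS: 3×3; PE[2][1] trace:
  [0] (2,1) acc=0 (h:0 v:0)
  [1] (2,1) acc=0 (h:0 v:0)
  [2] (2,1) acc=0 (h:0 v:0)
  [3] (2,1) acc=61 (h:61 v:5)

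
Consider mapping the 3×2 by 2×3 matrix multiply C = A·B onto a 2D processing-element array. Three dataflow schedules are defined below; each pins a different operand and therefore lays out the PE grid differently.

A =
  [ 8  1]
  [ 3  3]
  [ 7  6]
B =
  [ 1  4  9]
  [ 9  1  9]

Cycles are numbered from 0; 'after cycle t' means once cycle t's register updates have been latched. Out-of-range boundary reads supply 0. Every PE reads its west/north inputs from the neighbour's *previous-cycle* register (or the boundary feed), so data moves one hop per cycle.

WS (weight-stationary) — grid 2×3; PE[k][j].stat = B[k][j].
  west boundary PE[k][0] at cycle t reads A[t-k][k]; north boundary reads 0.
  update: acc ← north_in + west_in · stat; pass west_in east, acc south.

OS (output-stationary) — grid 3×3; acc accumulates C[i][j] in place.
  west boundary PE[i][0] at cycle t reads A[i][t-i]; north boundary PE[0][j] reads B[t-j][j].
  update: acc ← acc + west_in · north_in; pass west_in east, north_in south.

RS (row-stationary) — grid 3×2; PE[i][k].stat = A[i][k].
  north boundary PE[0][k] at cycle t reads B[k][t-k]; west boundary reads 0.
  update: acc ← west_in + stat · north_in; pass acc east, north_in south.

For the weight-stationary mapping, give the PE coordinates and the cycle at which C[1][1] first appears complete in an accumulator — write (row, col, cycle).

(row, col, cycle) = (1, 1, 3)

WS: C[1][1] accumulates in PE[1][1]:
  after 0 — PE[1][1] acc=0, pass-E 0, pass-S 0
  after 1 — PE[1][1] acc=0, pass-E 0, pass-S 0
  after 2 — PE[1][1] acc=33, pass-E 1, pass-S 33
  after 3 — PE[1][1] acc=15, pass-E 3, pass-S 15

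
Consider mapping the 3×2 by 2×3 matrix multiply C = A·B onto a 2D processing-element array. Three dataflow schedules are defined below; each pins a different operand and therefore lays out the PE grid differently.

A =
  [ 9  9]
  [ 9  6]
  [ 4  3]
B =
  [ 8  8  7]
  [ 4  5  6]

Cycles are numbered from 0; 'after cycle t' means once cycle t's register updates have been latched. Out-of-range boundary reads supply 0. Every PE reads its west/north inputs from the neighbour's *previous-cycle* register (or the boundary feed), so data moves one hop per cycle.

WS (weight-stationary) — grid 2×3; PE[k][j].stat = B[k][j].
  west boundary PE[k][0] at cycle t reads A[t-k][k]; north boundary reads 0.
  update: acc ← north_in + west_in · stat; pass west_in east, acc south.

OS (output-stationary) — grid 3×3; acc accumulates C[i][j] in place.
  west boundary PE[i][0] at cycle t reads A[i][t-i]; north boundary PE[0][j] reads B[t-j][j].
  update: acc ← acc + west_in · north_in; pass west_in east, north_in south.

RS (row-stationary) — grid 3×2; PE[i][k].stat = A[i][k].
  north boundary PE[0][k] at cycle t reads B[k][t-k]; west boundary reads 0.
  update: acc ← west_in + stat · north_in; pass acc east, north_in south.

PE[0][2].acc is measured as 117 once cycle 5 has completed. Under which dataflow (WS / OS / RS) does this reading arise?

Under WS (2×3), PE[0][2]:
  cycle 0: PE[0][2] → acc 0, east 0, south 0
  cycle 1: PE[0][2] → acc 0, east 0, south 0
  cycle 2: PE[0][2] → acc 63, east 9, south 63
  cycle 3: PE[0][2] → acc 63, east 9, south 63
  cycle 4: PE[0][2] → acc 28, east 4, south 28
  cycle 5: PE[0][2] → acc 0, east 0, south 0
Under OS (3×3), PE[0][2]:
  cycle 0: PE[0][2] → acc 0, east 0, south 0
  cycle 1: PE[0][2] → acc 0, east 0, south 0
  cycle 2: PE[0][2] → acc 63, east 9, south 7
  cycle 3: PE[0][2] → acc 117, east 9, south 6
  cycle 4: PE[0][2] → acc 117, east 0, south 0
  cycle 5: PE[0][2] → acc 117, east 0, south 0
RS (3×2): PE[0][2] does not exist.

dataflow = OS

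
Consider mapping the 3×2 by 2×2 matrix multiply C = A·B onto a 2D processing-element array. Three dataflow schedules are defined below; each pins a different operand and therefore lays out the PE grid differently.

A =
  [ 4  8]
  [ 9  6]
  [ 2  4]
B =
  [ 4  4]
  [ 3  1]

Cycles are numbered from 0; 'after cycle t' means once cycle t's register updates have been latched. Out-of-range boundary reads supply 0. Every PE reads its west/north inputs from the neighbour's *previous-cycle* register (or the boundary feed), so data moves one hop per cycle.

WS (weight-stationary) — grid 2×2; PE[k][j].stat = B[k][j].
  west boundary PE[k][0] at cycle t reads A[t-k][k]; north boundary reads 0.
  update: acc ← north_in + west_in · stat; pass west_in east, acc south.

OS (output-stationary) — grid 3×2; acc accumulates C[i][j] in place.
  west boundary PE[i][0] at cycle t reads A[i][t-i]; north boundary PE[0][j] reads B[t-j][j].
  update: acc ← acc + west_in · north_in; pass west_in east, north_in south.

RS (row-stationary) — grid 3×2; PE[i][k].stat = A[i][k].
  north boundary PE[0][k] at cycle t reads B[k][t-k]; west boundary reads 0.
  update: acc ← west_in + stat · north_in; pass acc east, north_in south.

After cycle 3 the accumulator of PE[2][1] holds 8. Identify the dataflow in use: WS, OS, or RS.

WS (2×2): PE[2][1] does not exist.
— OS: 3×2; PE[2][1] trace:
  [0] (2,1) acc=0 (h:0 v:0)
  [1] (2,1) acc=0 (h:0 v:0)
  [2] (2,1) acc=0 (h:0 v:0)
  [3] (2,1) acc=8 (h:2 v:4)
— RS: 3×2; PE[2][1] trace:
  [0] (2,1) acc=0 (h:0 v:0)
  [1] (2,1) acc=0 (h:0 v:0)
  [2] (2,1) acc=0 (h:0 v:0)
  [3] (2,1) acc=20 (h:20 v:3)

dataflow = OS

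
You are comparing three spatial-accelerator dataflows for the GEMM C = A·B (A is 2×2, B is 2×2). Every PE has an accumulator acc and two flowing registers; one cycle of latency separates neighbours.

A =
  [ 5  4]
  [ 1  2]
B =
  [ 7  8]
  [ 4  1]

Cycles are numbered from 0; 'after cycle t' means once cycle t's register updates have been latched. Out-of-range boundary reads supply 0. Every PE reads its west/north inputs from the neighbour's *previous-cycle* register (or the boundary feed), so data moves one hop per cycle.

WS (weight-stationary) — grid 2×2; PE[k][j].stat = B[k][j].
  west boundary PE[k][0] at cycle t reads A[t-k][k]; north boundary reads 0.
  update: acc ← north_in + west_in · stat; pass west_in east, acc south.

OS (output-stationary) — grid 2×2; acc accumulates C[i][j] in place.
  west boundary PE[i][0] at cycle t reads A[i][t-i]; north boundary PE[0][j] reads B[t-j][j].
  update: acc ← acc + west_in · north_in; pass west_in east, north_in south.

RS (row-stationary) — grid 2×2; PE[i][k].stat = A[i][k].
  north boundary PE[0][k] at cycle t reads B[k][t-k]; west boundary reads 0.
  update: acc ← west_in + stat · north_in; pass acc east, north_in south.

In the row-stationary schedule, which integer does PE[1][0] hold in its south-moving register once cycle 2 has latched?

RS 2×2: PE[1][0] cycle-by-cycle (with neighbour feeds):
  c0 r0c0: 35 / 35 / 7
  c0 r1c0: 0 / 0 / 0
  c1 r0c0: 40 / 40 / 8
  c1 r1c0: 7 / 7 / 7
  c2 r0c0: 0 / 0 / 0
  c2 r1c0: 8 / 8 / 8

register = 8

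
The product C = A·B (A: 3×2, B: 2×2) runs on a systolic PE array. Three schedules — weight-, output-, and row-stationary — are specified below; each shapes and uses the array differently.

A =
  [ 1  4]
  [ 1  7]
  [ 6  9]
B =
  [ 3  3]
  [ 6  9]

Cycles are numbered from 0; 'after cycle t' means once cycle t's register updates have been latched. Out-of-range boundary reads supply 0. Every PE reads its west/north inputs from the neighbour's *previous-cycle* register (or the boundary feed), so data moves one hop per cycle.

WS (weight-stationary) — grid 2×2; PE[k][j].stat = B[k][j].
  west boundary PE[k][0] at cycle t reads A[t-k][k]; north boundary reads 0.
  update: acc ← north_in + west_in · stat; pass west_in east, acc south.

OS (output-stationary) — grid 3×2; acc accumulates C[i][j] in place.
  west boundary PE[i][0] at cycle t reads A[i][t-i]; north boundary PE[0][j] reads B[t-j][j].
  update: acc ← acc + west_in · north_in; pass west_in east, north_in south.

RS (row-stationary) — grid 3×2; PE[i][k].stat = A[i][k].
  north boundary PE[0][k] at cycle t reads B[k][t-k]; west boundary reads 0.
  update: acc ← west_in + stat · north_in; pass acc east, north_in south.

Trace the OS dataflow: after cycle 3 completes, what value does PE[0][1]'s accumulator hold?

Tracing OS — 3×2 array, target PE[0][1]:
  @0  [0,0]  acc 3  |  →1  ↓3
  @0  [0,1]  acc 0  |  →0  ↓0
  @1  [0,0]  acc 27  |  →4  ↓6
  @1  [0,1]  acc 3  |  →1  ↓3
  @2  [0,0]  acc 27  |  →0  ↓0
  @2  [0,1]  acc 39  |  →4  ↓9
  @3  [0,0]  acc 27  |  →0  ↓0
  @3  [0,1]  acc 39  |  →0  ↓0

PE[0][1].acc = 39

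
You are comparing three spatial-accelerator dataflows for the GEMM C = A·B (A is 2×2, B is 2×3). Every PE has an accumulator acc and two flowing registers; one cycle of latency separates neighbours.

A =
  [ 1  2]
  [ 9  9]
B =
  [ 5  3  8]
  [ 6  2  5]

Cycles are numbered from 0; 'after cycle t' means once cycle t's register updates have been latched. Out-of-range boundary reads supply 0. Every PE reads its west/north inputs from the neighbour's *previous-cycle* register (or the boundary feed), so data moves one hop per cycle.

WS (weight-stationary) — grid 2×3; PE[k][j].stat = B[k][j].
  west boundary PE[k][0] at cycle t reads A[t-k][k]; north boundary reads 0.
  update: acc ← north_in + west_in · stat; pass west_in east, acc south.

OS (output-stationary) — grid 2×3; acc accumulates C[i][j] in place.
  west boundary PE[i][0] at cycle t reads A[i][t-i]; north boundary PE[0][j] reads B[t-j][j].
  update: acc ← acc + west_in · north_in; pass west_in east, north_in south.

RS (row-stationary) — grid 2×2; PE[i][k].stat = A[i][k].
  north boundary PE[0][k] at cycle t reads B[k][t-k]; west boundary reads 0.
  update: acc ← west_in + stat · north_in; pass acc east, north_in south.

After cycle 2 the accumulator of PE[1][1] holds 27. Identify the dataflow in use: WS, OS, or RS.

dataflow = OS

— WS: 2×3; PE[1][1] trace:
  c0 r1c1: 0 / 0 / 0
  c1 r1c1: 0 / 0 / 0
  c2 r1c1: 7 / 2 / 7
— OS: 2×3; PE[1][1] trace:
  c0 r1c1: 0 / 0 / 0
  c1 r1c1: 0 / 0 / 0
  c2 r1c1: 27 / 9 / 3
— RS: 2×2; PE[1][1] trace:
  c0 r1c1: 0 / 0 / 0
  c1 r1c1: 0 / 0 / 0
  c2 r1c1: 99 / 99 / 6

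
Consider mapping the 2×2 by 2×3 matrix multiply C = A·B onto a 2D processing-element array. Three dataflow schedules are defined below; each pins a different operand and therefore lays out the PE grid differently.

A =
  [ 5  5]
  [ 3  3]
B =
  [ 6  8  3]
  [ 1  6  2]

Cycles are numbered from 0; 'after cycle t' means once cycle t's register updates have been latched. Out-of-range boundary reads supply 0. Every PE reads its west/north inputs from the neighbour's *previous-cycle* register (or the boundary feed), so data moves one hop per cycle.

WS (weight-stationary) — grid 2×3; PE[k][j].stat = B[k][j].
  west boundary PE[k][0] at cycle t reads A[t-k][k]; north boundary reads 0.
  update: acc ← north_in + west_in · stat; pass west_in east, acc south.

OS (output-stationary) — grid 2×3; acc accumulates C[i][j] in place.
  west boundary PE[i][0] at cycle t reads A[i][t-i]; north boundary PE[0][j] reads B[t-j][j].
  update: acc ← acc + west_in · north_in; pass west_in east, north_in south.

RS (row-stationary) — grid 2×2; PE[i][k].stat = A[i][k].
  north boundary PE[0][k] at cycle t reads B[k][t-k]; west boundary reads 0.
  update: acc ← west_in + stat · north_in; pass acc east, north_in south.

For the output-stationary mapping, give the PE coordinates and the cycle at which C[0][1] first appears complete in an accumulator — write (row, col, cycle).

OS — PE[0][1] is where C[0][1] collects:
  @0  [0,1]  acc 0  |  →0  ↓0
  @1  [0,1]  acc 40  |  →5  ↓8
  @2  [0,1]  acc 70  |  →5  ↓6

(row, col, cycle) = (0, 1, 2)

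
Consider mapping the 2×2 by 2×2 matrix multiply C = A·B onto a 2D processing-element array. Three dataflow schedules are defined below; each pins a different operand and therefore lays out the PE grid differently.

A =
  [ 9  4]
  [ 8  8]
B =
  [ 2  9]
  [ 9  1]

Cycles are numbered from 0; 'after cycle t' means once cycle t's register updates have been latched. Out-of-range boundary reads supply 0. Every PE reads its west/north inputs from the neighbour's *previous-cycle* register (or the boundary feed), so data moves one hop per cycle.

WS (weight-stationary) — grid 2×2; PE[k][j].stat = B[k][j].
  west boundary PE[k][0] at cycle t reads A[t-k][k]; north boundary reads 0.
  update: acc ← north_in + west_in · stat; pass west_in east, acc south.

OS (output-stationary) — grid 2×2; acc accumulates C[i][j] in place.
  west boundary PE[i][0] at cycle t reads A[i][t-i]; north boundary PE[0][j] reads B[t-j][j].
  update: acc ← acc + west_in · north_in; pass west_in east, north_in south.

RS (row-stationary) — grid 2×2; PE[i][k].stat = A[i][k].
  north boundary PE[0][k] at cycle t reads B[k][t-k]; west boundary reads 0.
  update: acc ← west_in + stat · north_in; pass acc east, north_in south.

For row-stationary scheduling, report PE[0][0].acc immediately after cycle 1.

Tracing RS — 2×2 array, target PE[0][0]:
  cycle 0: PE[0][0] → acc 18, east 18, south 2
  cycle 1: PE[0][0] → acc 81, east 81, south 9

PE[0][0].acc = 81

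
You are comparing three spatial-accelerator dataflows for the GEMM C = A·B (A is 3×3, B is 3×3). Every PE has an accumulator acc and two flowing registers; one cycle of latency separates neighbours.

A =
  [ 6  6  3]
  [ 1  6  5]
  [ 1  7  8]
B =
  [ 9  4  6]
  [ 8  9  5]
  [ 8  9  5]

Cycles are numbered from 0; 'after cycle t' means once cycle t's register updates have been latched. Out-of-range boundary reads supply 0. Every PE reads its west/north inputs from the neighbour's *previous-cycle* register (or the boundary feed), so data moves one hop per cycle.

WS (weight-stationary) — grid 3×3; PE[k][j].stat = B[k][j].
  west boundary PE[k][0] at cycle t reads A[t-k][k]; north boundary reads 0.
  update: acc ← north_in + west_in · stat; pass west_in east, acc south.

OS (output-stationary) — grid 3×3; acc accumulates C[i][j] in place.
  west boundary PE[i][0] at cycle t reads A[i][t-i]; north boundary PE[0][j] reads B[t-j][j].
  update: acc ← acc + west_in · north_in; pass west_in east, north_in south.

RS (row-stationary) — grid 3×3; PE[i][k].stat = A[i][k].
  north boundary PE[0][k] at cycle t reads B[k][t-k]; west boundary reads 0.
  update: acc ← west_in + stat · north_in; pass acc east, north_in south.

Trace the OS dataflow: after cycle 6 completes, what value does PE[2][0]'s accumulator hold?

OS 3×3: PE[2][0] cycle-by-cycle (with neighbour feeds):
  c0 r1c0: 0 / 0 / 0
  c0 r2c0: 0 / 0 / 0
  c1 r1c0: 9 / 1 / 9
  c1 r2c0: 0 / 0 / 0
  c2 r1c0: 57 / 6 / 8
  c2 r2c0: 9 / 1 / 9
  c3 r1c0: 97 / 5 / 8
  c3 r2c0: 65 / 7 / 8
  c4 r1c0: 97 / 0 / 0
  c4 r2c0: 129 / 8 / 8
  c5 r1c0: 97 / 0 / 0
  c5 r2c0: 129 / 0 / 0
  c6 r1c0: 97 / 0 / 0
  c6 r2c0: 129 / 0 / 0

PE[2][0].acc = 129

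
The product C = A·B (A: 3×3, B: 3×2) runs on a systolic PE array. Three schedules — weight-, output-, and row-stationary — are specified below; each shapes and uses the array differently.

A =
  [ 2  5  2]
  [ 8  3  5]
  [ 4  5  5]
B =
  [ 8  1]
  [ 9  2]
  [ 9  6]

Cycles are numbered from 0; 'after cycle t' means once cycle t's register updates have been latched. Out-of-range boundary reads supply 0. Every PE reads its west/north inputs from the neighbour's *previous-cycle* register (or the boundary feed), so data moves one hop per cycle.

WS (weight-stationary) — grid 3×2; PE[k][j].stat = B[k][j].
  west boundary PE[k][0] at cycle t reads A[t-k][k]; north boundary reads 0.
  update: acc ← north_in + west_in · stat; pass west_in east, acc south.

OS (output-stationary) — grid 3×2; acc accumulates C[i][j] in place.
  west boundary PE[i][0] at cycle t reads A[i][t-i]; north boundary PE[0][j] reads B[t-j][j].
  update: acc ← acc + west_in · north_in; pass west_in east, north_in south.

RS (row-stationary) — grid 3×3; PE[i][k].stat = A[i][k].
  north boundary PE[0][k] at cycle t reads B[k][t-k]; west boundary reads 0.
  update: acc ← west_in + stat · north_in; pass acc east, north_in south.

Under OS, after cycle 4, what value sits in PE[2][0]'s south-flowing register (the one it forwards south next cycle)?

OS (3×2). Following PE[2][0] plus its west/north inputs:
  c0 r1c0: 0 / 0 / 0
  c0 r2c0: 0 / 0 / 0
  c1 r1c0: 64 / 8 / 8
  c1 r2c0: 0 / 0 / 0
  c2 r1c0: 91 / 3 / 9
  c2 r2c0: 32 / 4 / 8
  c3 r1c0: 136 / 5 / 9
  c3 r2c0: 77 / 5 / 9
  c4 r1c0: 136 / 0 / 0
  c4 r2c0: 122 / 5 / 9

register = 9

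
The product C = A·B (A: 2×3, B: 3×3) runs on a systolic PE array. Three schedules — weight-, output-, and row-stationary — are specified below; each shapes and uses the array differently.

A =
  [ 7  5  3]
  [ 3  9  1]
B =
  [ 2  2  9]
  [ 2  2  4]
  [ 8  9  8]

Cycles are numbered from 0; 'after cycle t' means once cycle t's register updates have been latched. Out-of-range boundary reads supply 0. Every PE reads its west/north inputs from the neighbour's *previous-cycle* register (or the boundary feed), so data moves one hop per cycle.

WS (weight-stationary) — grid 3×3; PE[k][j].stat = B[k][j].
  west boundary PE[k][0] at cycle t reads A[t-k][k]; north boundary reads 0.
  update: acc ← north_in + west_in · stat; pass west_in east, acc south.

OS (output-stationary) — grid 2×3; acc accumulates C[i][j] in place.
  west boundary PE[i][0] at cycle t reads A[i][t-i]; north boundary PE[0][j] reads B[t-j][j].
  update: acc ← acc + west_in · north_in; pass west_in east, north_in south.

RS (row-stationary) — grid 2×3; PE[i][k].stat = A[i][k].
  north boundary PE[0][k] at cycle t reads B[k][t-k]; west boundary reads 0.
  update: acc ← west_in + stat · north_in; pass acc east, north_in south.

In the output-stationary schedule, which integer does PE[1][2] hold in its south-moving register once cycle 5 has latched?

OS (2×3). Following PE[1][2] plus its west/north inputs:
  [0] (0,2) acc=0 (h:0 v:0)
  [0] (1,1) acc=0 (h:0 v:0)
  [0] (1,2) acc=0 (h:0 v:0)
  [1] (0,2) acc=0 (h:0 v:0)
  [1] (1,1) acc=0 (h:0 v:0)
  [1] (1,2) acc=0 (h:0 v:0)
  [2] (0,2) acc=63 (h:7 v:9)
  [2] (1,1) acc=6 (h:3 v:2)
  [2] (1,2) acc=0 (h:0 v:0)
  [3] (0,2) acc=83 (h:5 v:4)
  [3] (1,1) acc=24 (h:9 v:2)
  [3] (1,2) acc=27 (h:3 v:9)
  [4] (0,2) acc=107 (h:3 v:8)
  [4] (1,1) acc=33 (h:1 v:9)
  [4] (1,2) acc=63 (h:9 v:4)
  [5] (0,2) acc=107 (h:0 v:0)
  [5] (1,1) acc=33 (h:0 v:0)
  [5] (1,2) acc=71 (h:1 v:8)

register = 8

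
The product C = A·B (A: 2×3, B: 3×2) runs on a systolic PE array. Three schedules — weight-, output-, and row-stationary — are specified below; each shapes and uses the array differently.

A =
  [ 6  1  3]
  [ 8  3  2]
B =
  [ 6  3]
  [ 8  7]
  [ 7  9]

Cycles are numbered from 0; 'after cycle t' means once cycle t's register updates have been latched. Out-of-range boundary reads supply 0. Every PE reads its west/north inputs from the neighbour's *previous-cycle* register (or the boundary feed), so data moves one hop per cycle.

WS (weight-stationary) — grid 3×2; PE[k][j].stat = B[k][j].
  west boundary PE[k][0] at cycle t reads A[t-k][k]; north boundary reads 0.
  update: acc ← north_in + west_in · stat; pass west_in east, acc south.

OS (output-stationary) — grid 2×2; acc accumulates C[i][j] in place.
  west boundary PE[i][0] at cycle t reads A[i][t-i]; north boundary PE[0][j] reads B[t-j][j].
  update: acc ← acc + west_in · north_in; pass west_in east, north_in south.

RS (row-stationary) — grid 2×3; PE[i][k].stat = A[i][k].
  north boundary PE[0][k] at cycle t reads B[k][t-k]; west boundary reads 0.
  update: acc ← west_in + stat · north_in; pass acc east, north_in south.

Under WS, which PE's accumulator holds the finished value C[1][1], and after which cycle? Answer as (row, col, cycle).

(row, col, cycle) = (2, 1, 4)

WS — PE[2][1] is where C[1][1] collects:
  [0] (2,1) acc=0 (h:0 v:0)
  [1] (2,1) acc=0 (h:0 v:0)
  [2] (2,1) acc=0 (h:0 v:0)
  [3] (2,1) acc=52 (h:3 v:52)
  [4] (2,1) acc=63 (h:2 v:63)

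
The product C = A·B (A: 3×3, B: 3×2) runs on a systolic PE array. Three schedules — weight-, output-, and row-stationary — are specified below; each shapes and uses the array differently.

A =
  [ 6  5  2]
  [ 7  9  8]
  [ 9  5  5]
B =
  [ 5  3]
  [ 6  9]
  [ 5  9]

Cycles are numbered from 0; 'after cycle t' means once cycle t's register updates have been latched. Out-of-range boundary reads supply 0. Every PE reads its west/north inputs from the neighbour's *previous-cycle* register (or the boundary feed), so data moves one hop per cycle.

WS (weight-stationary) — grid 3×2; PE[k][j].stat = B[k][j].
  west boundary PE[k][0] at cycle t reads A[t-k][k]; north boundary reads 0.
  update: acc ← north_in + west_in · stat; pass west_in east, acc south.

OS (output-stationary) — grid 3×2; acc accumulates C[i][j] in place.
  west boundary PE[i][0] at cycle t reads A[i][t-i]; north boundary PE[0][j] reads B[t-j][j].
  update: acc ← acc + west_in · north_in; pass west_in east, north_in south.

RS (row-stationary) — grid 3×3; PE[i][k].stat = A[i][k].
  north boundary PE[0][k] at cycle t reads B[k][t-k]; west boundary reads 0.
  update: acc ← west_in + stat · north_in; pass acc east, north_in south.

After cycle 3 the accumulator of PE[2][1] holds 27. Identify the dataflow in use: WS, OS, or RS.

dataflow = OS

— WS: 3×2; PE[2][1] trace:
  [0] (2,1) acc=0 (h:0 v:0)
  [1] (2,1) acc=0 (h:0 v:0)
  [2] (2,1) acc=0 (h:0 v:0)
  [3] (2,1) acc=81 (h:2 v:81)
— OS: 3×2; PE[2][1] trace:
  [0] (2,1) acc=0 (h:0 v:0)
  [1] (2,1) acc=0 (h:0 v:0)
  [2] (2,1) acc=0 (h:0 v:0)
  [3] (2,1) acc=27 (h:9 v:3)
— RS: 3×3; PE[2][1] trace:
  [0] (2,1) acc=0 (h:0 v:0)
  [1] (2,1) acc=0 (h:0 v:0)
  [2] (2,1) acc=0 (h:0 v:0)
  [3] (2,1) acc=75 (h:75 v:6)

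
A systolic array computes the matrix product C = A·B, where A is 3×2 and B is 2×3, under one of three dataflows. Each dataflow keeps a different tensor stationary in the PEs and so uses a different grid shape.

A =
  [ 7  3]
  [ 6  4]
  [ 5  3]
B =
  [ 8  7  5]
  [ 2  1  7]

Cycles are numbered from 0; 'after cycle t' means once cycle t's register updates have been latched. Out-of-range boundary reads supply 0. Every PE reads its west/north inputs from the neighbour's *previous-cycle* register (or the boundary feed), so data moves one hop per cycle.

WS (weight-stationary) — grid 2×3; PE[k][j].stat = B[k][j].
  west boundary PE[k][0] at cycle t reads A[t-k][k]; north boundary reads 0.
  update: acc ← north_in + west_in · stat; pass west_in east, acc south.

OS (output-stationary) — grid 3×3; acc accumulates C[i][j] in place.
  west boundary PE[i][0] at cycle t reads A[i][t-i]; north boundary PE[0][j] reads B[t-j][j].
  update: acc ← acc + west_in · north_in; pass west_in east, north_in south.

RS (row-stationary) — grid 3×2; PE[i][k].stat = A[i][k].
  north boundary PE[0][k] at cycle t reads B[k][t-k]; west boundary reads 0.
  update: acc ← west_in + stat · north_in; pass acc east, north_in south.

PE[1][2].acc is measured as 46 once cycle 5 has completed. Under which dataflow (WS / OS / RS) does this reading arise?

dataflow = WS

WS (2×3 grid), PE[1][2]:
  0: (1,2).acc=0  regs=<0,0>
  1: (1,2).acc=0  regs=<0,0>
  2: (1,2).acc=0  regs=<0,0>
  3: (1,2).acc=56  regs=<3,56>
  4: (1,2).acc=58  regs=<4,58>
  5: (1,2).acc=46  regs=<3,46>
OS (3×3 grid), PE[1][2]:
  0: (1,2).acc=0  regs=<0,0>
  1: (1,2).acc=0  regs=<0,0>
  2: (1,2).acc=0  regs=<0,0>
  3: (1,2).acc=30  regs=<6,5>
  4: (1,2).acc=58  regs=<4,7>
  5: (1,2).acc=58  regs=<0,0>
— RS: 3×2 array has no PE[1][2].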